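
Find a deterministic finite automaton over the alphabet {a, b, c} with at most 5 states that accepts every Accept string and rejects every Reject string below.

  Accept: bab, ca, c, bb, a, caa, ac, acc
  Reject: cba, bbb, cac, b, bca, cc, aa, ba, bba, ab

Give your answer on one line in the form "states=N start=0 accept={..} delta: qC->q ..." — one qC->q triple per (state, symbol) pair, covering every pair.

states=4 start=0 accept={1,3} delta: 0a->1 0b->2 0c->3 1a->0 1b->0 1c->1 2a->2 2b->1 2c->1 3a->3 3b->1 3c->0

State merging on the prefix tree: take the shortest (then alphabetical) example prefix whose next move is undefined and point that move at state 0, else 1, else 2, ...; a target is out if some Accept/Reject pair would then sit in one state with the same input left (inseparable). If every existing state is out, open a new one.
a: 0a undefined. 0a->0: no, a/aa meet in 0. Open state 1: 0a->1.
b: 0b undefined. 0b->0: no, bab/ab meet in 1 with "b" left. 0b->1: no, bb/ab meet in 1 with "b" left. Open state 2: 0b->2.
c: 0c undefined. 0c->0: no, c/cc meet in 0. 0c->1: no, ca/aa meet in 1 with "a" left. 0c->2: no, ca/ba meet in 2 with "a" left. Open state 3: 0c->3.
aa: 1a undefined. 1a->0: ok.
ab: 1b undefined. 1b->0: ok.
ac: 1c undefined. 1c->0: no, ac/aa meet in 0. 1c->1: ok.
ba: 2a undefined. 2a->0: no, bab/b meet in 2. 2a->1: no, bab/aa meet in 0. 2a->2: ok.
bb: 2b undefined. 2b->0: no, bab/aa meet in 0. 2b->1: ok.
bc: 2c undefined. 2c->0: no, bab/bca meet in 1. 2c->1: ok.
ca: 3a undefined. 3a->0: no, ca/bbb meet in 0. 3a->1: no, bab/cac meet in 1. 3a->2: no, bab/cac meet in 1. 3a->3: ok.
cb: 3b undefined. 3b->0: no, bab/cba meet in 1. 3b->1: ok.
cc: 3c undefined. 3c->0: ok.
All examples now run through 4 states with every (state, symbol) defined. Accept strings end in {1,3}, Reject strings end in {0,2}; accept={1,3}.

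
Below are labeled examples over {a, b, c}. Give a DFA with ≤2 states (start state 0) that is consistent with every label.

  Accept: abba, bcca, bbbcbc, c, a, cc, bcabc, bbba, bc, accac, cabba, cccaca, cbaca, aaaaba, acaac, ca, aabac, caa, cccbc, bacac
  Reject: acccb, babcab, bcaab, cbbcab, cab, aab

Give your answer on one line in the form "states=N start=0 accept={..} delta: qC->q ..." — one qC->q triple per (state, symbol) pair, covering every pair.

states=2 start=0 accept={0} delta: 0a->0 0b->1 0c->0 1a->0 1b->0 1c->0

State merging on the prefix tree: take the shortest (then alphabetical) example prefix whose next move is undefined and point that move at state 0, else 1, else 2, ...; a target is out if some Accept/Reject pair would then sit in one state with the same input left (inseparable). If every existing state is out, open a new one.
a: 0a undefined. 0a->0: ok.
b: 0b undefined. 0b->0: no, abba/aab meet in 0. Open state 1: 0b->1.
c: 0c undefined. 0c->0: ok.
ba: 1a undefined. 1a->0: ok.
bb: 1b undefined. 1b->0: ok.
bc: 1c undefined. 1c->0: ok.
All examples now run through 2 states with every (state, symbol) defined. Accept strings end in {0}, Reject strings end in {1}; accept={0}.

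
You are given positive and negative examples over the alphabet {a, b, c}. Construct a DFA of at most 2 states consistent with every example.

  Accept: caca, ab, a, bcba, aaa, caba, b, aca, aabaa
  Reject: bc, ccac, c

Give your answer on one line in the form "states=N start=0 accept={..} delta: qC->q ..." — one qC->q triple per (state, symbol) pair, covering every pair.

states=2 start=0 accept={0} delta: 0a->0 0b->0 0c->1 1a->0 1b->0 1c->0

State merging on the prefix tree: take the shortest (then alphabetical) example prefix whose next move is undefined and point that move at state 0, else 1, else 2, ...; a target is out if some Accept/Reject pair would then sit in one state with the same input left (inseparable). If every existing state is out, open a new one.
a: 0a undefined. 0a->0: ok.
b: 0b undefined. 0b->0: ok.
c: 0c undefined. 0c->0: no, caca/bc meet in 0. Open state 1: 0c->1.
ca: 1a undefined. 1a->0: ok.
cc: 1c undefined. 1c->0: ok.
bcb: 1b undefined. 1b->0: ok.
All examples now run through 2 states with every (state, symbol) defined. Accept strings end in {0}, Reject strings end in {1}; accept={0}.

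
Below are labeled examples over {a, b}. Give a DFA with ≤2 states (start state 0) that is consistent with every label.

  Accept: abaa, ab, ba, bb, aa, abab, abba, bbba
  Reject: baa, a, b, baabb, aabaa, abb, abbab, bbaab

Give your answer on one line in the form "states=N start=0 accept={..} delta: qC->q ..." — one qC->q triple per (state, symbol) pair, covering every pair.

states=2 start=0 accept={0} delta: 0a->1 0b->1 1a->0 1b->0

Fold the examples into a partial DFA from state 0: repeatedly fix the first undefined (state, symbol) met by the shortest-then-alphabetical prefix, trying targets in increasing order and rejecting any under which an Accept and a Reject string meet in one state with the same remainder; add a state when all current targets are rejected. Accepting states are where Accept strings end.
a: 0a undefined. 0a->0: no, abaa/baa meet in 0 with "baa" left. Open state 1: 0a->1.
b: 0b undefined. 0b->0: no, ba/a meet in 1. 0b->1: ok.
aa: 1a undefined. 1a->0: ok.
ab: 1b undefined. 1b->0: ok.
All examples now run through 2 states with every (state, symbol) defined. Accept strings end in {0}, Reject strings end in {1}; accept={0}.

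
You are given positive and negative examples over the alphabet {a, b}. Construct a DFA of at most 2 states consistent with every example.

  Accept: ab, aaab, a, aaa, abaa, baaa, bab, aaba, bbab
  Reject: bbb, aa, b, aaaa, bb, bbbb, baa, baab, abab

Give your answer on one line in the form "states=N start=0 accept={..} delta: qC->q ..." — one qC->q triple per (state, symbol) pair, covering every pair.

states=2 start=0 accept={1} delta: 0a->1 0b->0 1a->0 1b->1

Fold the examples into a partial DFA from state 0: repeatedly fix the first undefined (state, symbol) met by the shortest-then-alphabetical prefix, trying targets in increasing order and rejecting any under which an Accept and a Reject string meet in one state with the same remainder; add a state when all current targets are rejected. Accepting states are where Accept strings end.
a: 0a undefined. 0a->0: no, ab/b meet in 0 with "b" left. Open state 1: 0a->1.
b: 0b undefined. 0b->0: ok.
aa: 1a undefined. 1a->0: ok.
ab: 1b undefined. 1b->0: no, ab/bbb meet in 0. 1b->1: ok.
All examples now run through 2 states with every (state, symbol) defined. Accept strings end in {1}, Reject strings end in {0}; accept={1}.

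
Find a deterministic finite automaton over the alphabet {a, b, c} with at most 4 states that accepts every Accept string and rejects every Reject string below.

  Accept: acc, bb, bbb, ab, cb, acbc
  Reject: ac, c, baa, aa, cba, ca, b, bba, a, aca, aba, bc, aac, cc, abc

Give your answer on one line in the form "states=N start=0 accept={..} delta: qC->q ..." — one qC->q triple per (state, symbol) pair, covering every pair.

states=4 start=0 accept={2} delta: 0a->1 0b->1 0c->1 1a->0 1b->2 1c->3 2a->0 2b->2 2c->0 3a->0 3b->3 3c->2

State merging on the prefix tree: take the shortest (then alphabetical) example prefix whose next move is undefined and point that move at state 0, else 1, else 2, ...; a target is out if some Accept/Reject pair would then sit in one state with the same input left (inseparable). If every existing state is out, open a new one.
a: 0a undefined. 0a->0: no, acc/cc meet in 0 with "cc" left. Open state 1: 0a->1.
b: 0b undefined. 0b->0: no, bb/b meet in 0. 0b->1: ok.
c: 0c undefined. 0c->0: no, cb/ca meet in 1. 0c->1: ok.
aa: 1a undefined. 1a->0: ok.
ab: 1b undefined. 1b->0: no, bb/aa meet in 0. 1b->1: no, bb/c meet in 1. Open state 2: 1b->2.
ac: 1c undefined. 1c->0: no, acc/c meet in 1. 1c->1: no, acc/ac meet in 1. 1c->2: no, acc/abc meet in 2 with "c" left. Open state 3: 1c->3.
aba: 2a undefined. 2a->0: ok.
abc: 2c undefined. 2c->0: ok.
aca: 3a undefined. 3a->0: ok.
acb: 3b undefined. 3b->0: no, acbc/c meet in 1. 3b->1: no, acbc/ac meet in 3. 3b->2: no, acbc/aa meet in 0. 3b->3: ok.
acc: 3c undefined. 3c->0: no, acc/aa meet in 0. 3c->1: no, acc/c meet in 1. 3c->2: ok.
bbb: 2b undefined. 2b->0: no, bbb/aa meet in 0. 2b->1: no, bbb/c meet in 1. 2b->2: ok.
All examples now run through 4 states with every (state, symbol) defined. Accept strings end in {2}, Reject strings end in {0,1,3}; accept={2}.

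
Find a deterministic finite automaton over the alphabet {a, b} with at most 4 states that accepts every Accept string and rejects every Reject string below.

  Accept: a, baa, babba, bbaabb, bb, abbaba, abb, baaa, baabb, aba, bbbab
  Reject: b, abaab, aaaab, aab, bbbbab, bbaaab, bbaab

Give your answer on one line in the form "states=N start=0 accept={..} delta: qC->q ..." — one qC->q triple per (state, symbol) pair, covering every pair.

states=4 start=0 accept={0,2} delta: 0a->0 0b->1 1a->0 1b->2 2a->0 2b->3 3a->1 3b->0

Fold the examples into a partial DFA from state 0: repeatedly fix the first undefined (state, symbol) met by the shortest-then-alphabetical prefix, trying targets in increasing order and rejecting any under which an Accept and a Reject string meet in one state with the same remainder; add a state when all current targets are rejected. Accepting states are where Accept strings end.
a: 0a undefined. 0a->0: ok.
b: 0b undefined. 0b->0: no, a/b meet in 0. Open state 1: 0b->1.
ba: 1a undefined. 1a->0: ok.
bb: 1b undefined. 1b->0: no, bbbab/b meet in 1. 1b->1: no, bbaabb/b meet in 1. Open state 2: 1b->2.
bba: 2a undefined. 2a->0: ok.
bbb: 2b undefined. 2b->0: no, bbbab/b meet in 1. 2b->1: no, bbbab/b meet in 1. 2b->2: no, bbbab/b meet in 1. Open state 3: 2b->3.
bbba: 3a undefined. 3a->0: no, bbbab/b meet in 1. 3a->1: ok.
bbbb: 3b undefined. 3b->0: ok.
All examples now run through 4 states with every (state, symbol) defined. Accept strings end in {0,2}, Reject strings end in {1}; accept={0,2}.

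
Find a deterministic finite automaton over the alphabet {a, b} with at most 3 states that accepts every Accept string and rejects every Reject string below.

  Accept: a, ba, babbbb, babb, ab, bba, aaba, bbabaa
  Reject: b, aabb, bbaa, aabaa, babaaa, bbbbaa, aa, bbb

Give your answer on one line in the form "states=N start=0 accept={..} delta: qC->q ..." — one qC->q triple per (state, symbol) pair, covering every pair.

Grow the machine one transition at a time. Run the examples from 0; the earliest place one falls off (shortest prefix, ties alphabetical) gets sent to the lowest-numbered state that keeps every Accept/Reject pair distinguishable — a pair clashes when both reach the same state with identical unread suffix — and to a fresh state only if none does.
a: 0a undefined. 0a->0: no, a/aa meet in 0. Open state 1: 0a->1.
b: 0b undefined. 0b->0: ok.
aa: 1a undefined. 1a->0: ok.
ab: 1b undefined. 1b->0: no, a/babaaa meet in 1. 1b->1: ok.
All examples now run through 2 states with every (state, symbol) defined. Accept strings end in {1}, Reject strings end in {0}; accept={1}.

states=2 start=0 accept={1} delta: 0a->1 0b->0 1a->0 1b->1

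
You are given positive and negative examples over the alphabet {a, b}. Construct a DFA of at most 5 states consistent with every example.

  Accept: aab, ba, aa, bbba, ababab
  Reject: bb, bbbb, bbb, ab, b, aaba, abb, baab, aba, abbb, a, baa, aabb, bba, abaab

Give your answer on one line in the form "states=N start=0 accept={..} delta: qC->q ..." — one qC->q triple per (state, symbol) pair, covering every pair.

Grow the machine one transition at a time. Run the examples from 0; the earliest place one falls off (shortest prefix, ties alphabetical) gets sent to the lowest-numbered state that keeps every Accept/Reject pair distinguishable — a pair clashes when both reach the same state with identical unread suffix — and to a fresh state only if none does.
a: 0a undefined. 0a->0: no, aab/ab meet in 0 with "b" left. Open state 1: 0a->1.
b: 0b undefined. 0b->0: no, aab/baab meet in 1 with "ab" left. 0b->1: ok.
aa: 1a undefined. 1a->0: no, aab/b meet in 1. 1a->1: no, aab/bb meet in 1 with "b" left. Open state 2: 1a->2.
ab: 1b undefined. 1b->0: no, aab/abaab meet in 2 with "b" left. 1b->1: no, ba/aba meet in 2. 1b->2: no, aab/bbb meet in 2 with "b" left. Open state 3: 1b->3.
aab: 2b undefined. 2b->0: ok.
aba: 3a undefined. 3a->0: no, aab/aba meet in 0. 3a->1: no, aab/abaab meet in 0. 3a->2: no, ba/aba meet in 2. 3a->3: ok.
abb: 3b undefined. 3b->0: no, aab/bbb meet in 0. 3b->1: ok.
baa: 2a undefined. 2a->0: no, aab/baa meet in 0. 2a->1: ok.
All examples now run through 4 states with every (state, symbol) defined. Accept strings end in {0,2}, Reject strings end in {1,3}; accept={0,2}.

states=4 start=0 accept={0,2} delta: 0a->1 0b->1 1a->2 1b->3 2a->1 2b->0 3a->3 3b->1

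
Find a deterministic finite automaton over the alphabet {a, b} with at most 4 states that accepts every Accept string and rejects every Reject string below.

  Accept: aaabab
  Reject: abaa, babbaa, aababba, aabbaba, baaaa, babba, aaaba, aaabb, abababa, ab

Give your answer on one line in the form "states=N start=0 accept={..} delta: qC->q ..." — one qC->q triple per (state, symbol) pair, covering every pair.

Grow the machine one transition at a time. Run the examples from 0; the earliest place one falls off (shortest prefix, ties alphabetical) gets sent to the lowest-numbered state that keeps every Accept/Reject pair distinguishable — a pair clashes when both reach the same state with identical unread suffix — and to a fresh state only if none does.
a: 0a undefined. 0a->0: ok.
b: 0b undefined. 0b->0: no, aaabab/abaa meet in 0. Open state 1: 0b->1.
ba: 1a undefined. 1a->0: no, aaabab/ab meet in 1. 1a->1: no, aaabab/aaabb meet in 1 with "b" left. Open state 2: 1a->2.
baa: 2a undefined. 2a->0: ok.
bab: 2b undefined. 2b->0: no, aaabab/abaa meet in 0. 2b->1: no, aaabab/ab meet in 1. 2b->2: no, aaabab/aaaba meet in 2. Open state 3: 2b->3.
aabb: 1b undefined. 1b->0: ok.
babb: 3b undefined. 3b->0: ok.
ababa: 3a undefined. 3a->0: ok.
All examples now run through 4 states with every (state, symbol) defined. Accept strings end in {3}, Reject strings end in {0,1,2}; accept={3}.

states=4 start=0 accept={3} delta: 0a->0 0b->1 1a->2 1b->0 2a->0 2b->3 3a->0 3b->0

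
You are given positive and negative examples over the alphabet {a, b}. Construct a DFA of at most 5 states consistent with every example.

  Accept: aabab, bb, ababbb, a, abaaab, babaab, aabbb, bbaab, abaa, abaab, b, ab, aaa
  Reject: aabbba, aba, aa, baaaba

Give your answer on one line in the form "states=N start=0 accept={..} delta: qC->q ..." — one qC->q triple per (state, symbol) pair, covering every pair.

states=3 start=0 accept={0,1} delta: 0a->1 0b->0 1a->2 1b->1 2a->1 2b->1

State merging on the prefix tree: take the shortest (then alphabetical) example prefix whose next move is undefined and point that move at state 0, else 1, else 2, ...; a target is out if some Accept/Reject pair would then sit in one state with the same input left (inseparable). If every existing state is out, open a new one.
a: 0a undefined. 0a->0: no, a/aa meet in 0. Open state 1: 0a->1.
b: 0b undefined. 0b->0: ok.
aa: 1a undefined. 1a->0: no, bb/aa meet in 0. 1a->1: no, a/aa meet in 1. Open state 2: 1a->2.
ab: 1b undefined. 1b->0: no, a/aba meet in 1. 1b->1: ok.
aaa: 2a undefined. 2a->0: no, a/baaaba meet in 1. 2a->1: ok.
aab: 2b undefined. 2b->0: no, aabab/aabbba meet in 1. 2b->1: ok.
All examples now run through 3 states with every (state, symbol) defined. Accept strings end in {0,1}, Reject strings end in {2}; accept={0,1}.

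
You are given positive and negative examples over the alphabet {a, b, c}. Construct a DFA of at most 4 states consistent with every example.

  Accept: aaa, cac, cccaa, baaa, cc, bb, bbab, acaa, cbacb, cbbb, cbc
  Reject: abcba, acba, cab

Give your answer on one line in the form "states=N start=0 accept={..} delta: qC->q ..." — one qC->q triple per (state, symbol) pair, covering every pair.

states=3 start=0 accept={0,1} delta: 0a->0 0b->0 0c->1 1a->1 1b->2 1c->0 2a->2 2b->0 2c->0

Fold the examples into a partial DFA from state 0: repeatedly fix the first undefined (state, symbol) met by the shortest-then-alphabetical prefix, trying targets in increasing order and rejecting any under which an Accept and a Reject string meet in one state with the same remainder; add a state when all current targets are rejected. Accepting states are where Accept strings end.
a: 0a undefined. 0a->0: ok.
b: 0b undefined. 0b->0: ok.
c: 0c undefined. 0c->0: no, aaa/abcba meet in 0. Open state 1: 0c->1.
ca: 1a undefined. 1a->0: no, aaa/cab meet in 0. 1a->1: ok.
cb: 1b undefined. 1b->0: no, aaa/abcba meet in 0. 1b->1: no, acaa/abcba meet in 1. Open state 2: 1b->2.
cc: 1c undefined. 1c->0: ok.
cba: 2a undefined. 2a->0: no, aaa/abcba meet in 0. 2a->1: no, cccaa/abcba meet in 1. 2a->2: ok.
cbb: 2b undefined. 2b->0: ok.
cbc: 2c undefined. 2c->0: ok.
All examples now run through 3 states with every (state, symbol) defined. Accept strings end in {0,1}, Reject strings end in {2}; accept={0,1}.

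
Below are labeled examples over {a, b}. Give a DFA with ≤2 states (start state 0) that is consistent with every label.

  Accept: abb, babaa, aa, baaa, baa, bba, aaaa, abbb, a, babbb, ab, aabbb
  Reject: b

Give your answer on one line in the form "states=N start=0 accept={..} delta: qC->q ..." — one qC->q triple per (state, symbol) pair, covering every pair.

states=2 start=0 accept={1} delta: 0a->1 0b->0 1a->1 1b->1

State merging on the prefix tree: take the shortest (then alphabetical) example prefix whose next move is undefined and point that move at state 0, else 1, else 2, ...; a target is out if some Accept/Reject pair would then sit in one state with the same input left (inseparable). If every existing state is out, open a new one.
a: 0a undefined. 0a->0: no, ab/b meet in 0 with "b" left. Open state 1: 0a->1.
b: 0b undefined. 0b->0: ok.
aa: 1a undefined. 1a->0: no, aa/b meet in 0. 1a->1: ok.
ab: 1b undefined. 1b->0: no, abb/b meet in 0. 1b->1: ok.
All examples now run through 2 states with every (state, symbol) defined. Accept strings end in {1}, Reject strings end in {0}; accept={1}.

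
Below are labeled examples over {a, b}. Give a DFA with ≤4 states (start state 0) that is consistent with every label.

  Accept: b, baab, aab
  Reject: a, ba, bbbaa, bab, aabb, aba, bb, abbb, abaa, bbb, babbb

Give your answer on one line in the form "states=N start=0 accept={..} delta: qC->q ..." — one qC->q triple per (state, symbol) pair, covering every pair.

states=3 start=0 accept={1} delta: 0a->0 0b->1 1a->2 1b->2 2a->0 2b->0

Fold the examples into a partial DFA from state 0: repeatedly fix the first undefined (state, symbol) met by the shortest-then-alphabetical prefix, trying targets in increasing order and rejecting any under which an Accept and a Reject string meet in one state with the same remainder; add a state when all current targets are rejected. Accepting states are where Accept strings end.
a: 0a undefined. 0a->0: ok.
b: 0b undefined. 0b->0: no, b/a meet in 0. Open state 1: 0b->1.
ba: 1a undefined. 1a->0: no, b/bab meet in 1. 1a->1: no, b/ba meet in 1. Open state 2: 1a->2.
bb: 1b undefined. 1b->0: no, b/abbb meet in 1. 1b->1: no, b/aabb meet in 1. 1b->2: ok.
baa: 2a undefined. 2a->0: ok.
bab: 2b undefined. 2b->0: ok.
All examples now run through 3 states with every (state, symbol) defined. Accept strings end in {1}, Reject strings end in {0,2}; accept={1}.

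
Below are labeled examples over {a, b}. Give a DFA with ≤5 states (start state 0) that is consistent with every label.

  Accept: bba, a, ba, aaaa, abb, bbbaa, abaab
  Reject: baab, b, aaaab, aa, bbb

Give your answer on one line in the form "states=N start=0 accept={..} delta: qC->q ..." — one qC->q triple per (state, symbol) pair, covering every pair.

State merging on the prefix tree: take the shortest (then alphabetical) example prefix whose next move is undefined and point that move at state 0, else 1, else 2, ...; a target is out if some Accept/Reject pair would then sit in one state with the same input left (inseparable). If every existing state is out, open a new one.
a: 0a undefined. 0a->0: no, a/aa meet in 0. Open state 1: 0a->1.
b: 0b undefined. 0b->0: no, bbbaa/aa meet in 1 with "a" left. 0b->1: no, a/b meet in 1. Open state 2: 0b->2.
aa: 1a undefined. 1a->0: no, aaaa/aa meet in 0. 1a->1: no, a/aa meet in 1. 1a->2: ok.
ab: 1b undefined. 1b->0: no, abb/b meet in 2. 1b->1: ok.
ba: 2a undefined. 2a->0: no, a/baab meet in 1. 2a->1: no, aaaa/b meet in 2. 2a->2: no, ba/b meet in 2. Open state 3: 2a->3.
bb: 2b undefined. 2b->0: ok.
baa: 3a undefined. 3a->0: ok.
abaab: 3b undefined. 3b->0: ok.
All examples now run through 4 states with every (state, symbol) defined. Accept strings end in {0,1,3}, Reject strings end in {2}; accept={0,1,3}.

states=4 start=0 accept={0,1,3} delta: 0a->1 0b->2 1a->2 1b->1 2a->3 2b->0 3a->0 3b->0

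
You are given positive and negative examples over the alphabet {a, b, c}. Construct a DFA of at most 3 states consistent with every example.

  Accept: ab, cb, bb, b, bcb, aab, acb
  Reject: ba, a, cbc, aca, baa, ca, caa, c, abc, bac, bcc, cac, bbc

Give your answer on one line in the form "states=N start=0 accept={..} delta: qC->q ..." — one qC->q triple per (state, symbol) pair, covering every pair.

states=2 start=0 accept={1} delta: 0a->0 0b->1 0c->0 1a->0 1b->1 1c->0

Fold the examples into a partial DFA from state 0: repeatedly fix the first undefined (state, symbol) met by the shortest-then-alphabetical prefix, trying targets in increasing order and rejecting any under which an Accept and a Reject string meet in one state with the same remainder; add a state when all current targets are rejected. Accepting states are where Accept strings end.
a: 0a undefined. 0a->0: ok.
b: 0b undefined. 0b->0: no, ab/ba meet in 0. Open state 1: 0b->1.
c: 0c undefined. 0c->0: ok.
ba: 1a undefined. 1a->0: ok.
bb: 1b undefined. 1b->0: no, bb/ba meet in 0. 1b->1: ok.
bc: 1c undefined. 1c->0: ok.
All examples now run through 2 states with every (state, symbol) defined. Accept strings end in {1}, Reject strings end in {0}; accept={1}.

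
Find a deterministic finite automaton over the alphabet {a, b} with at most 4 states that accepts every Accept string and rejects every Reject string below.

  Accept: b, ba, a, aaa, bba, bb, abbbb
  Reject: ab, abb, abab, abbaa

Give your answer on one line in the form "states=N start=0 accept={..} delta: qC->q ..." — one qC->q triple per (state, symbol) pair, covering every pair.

Grow the machine one transition at a time. Run the examples from 0; the earliest place one falls off (shortest prefix, ties alphabetical) gets sent to the lowest-numbered state that keeps every Accept/Reject pair distinguishable — a pair clashes when both reach the same state with identical unread suffix — and to a fresh state only if none does.
a: 0a undefined. 0a->0: no, b/ab meet in 0 with "b" left. Open state 1: 0a->1.
b: 0b undefined. 0b->0: ok.
aa: 1a undefined. 1a->0: ok.
ab: 1b undefined. 1b->0: no, b/ab meet in 0. 1b->1: no, b/abab meet in 0. Open state 2: 1b->2.
aba: 2a undefined. 2a->0: no, b/abab meet in 0. 2a->1: ok.
abb: 2b undefined. 2b->0: no, b/abb meet in 0. 2b->1: no, ba/abb meet in 1. 2b->2: no, b/abbaa meet in 0. Open state 3: 2b->3.
abba: 3a undefined. 3a->0: no, ba/abbaa meet in 1. 3a->1: no, b/abbaa meet in 0. 3a->2: no, ba/abbaa meet in 1. 3a->3: ok.
abbb: 3b undefined. 3b->0: ok.
All examples now run through 4 states with every (state, symbol) defined. Accept strings end in {0,1}, Reject strings end in {2,3}; accept={0,1}.

states=4 start=0 accept={0,1} delta: 0a->1 0b->0 1a->0 1b->2 2a->1 2b->3 3a->3 3b->0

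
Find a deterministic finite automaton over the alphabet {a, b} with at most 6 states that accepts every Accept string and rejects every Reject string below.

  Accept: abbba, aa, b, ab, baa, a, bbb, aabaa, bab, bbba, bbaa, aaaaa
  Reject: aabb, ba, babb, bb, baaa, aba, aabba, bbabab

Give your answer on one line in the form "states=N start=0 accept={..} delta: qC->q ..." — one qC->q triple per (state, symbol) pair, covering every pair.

states=5 start=0 accept={0,1} delta: 0a->0 0b->1 1a->2 1b->3 2a->1 2b->1 3a->4 3b->0 4a->0 4b->2

Grow the machine one transition at a time. Run the examples from 0; the earliest place one falls off (shortest prefix, ties alphabetical) gets sent to the lowest-numbered state that keeps every Accept/Reject pair distinguishable — a pair clashes when both reach the same state with identical unread suffix — and to a fresh state only if none does.
a: 0a undefined. 0a->0: ok.
b: 0b undefined. 0b->0: no, abbba/aabb meet in 0. Open state 1: 0b->1.
ba: 1a undefined. 1a->0: no, aa/ba meet in 0. 1a->1: no, b/ba meet in 1. Open state 2: 1a->2.
bb: 1b undefined. 1b->0: no, abbba/ba meet in 2. 1b->1: no, abbba/ba meet in 2. 1b->2: no, baa/aabba meet in 2 with "a" left. Open state 3: 1b->3.
baa: 2a undefined. 2a->0: no, aa/baaa meet in 0. 2a->1: ok.
bab: 2b undefined. 2b->0: no, b/babb meet in 1. 2b->1: ok.
bba: 3a undefined. 3a->0: no, aa/aabba meet in 0. 3a->1: no, b/aabba meet in 1. 3a->2: no, b/bbabab meet in 1. 3a->3: no, bbaa/aabb meet in 3. Open state 4: 3a->4.
bbb: 3b undefined. 3b->0: ok.
bbaa: 4a undefined. 4a->0: ok.
bbab: 4b undefined. 4b->0: no, b/bbabab meet in 1. 4b->1: no, b/bbabab meet in 1. 4b->2: ok.
All examples now run through 5 states with every (state, symbol) defined. Accept strings end in {0,1}, Reject strings end in {2,3,4}; accept={0,1}.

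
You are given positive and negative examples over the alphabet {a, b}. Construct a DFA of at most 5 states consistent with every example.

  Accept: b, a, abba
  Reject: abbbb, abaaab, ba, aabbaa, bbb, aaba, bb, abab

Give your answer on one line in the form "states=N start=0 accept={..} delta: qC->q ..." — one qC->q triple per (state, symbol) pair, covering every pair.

states=3 start=0 accept={0,1} delta: 0a->0 0b->1 1a->2 1b->2 2a->1 2b->2

Grow the machine one transition at a time. Run the examples from 0; the earliest place one falls off (shortest prefix, ties alphabetical) gets sent to the lowest-numbered state that keeps every Accept/Reject pair distinguishable — a pair clashes when both reach the same state with identical unread suffix — and to a fresh state only if none does.
a: 0a undefined. 0a->0: ok.
b: 0b undefined. 0b->0: no, b/abbbb meet in 0. Open state 1: 0b->1.
ba: 1a undefined. 1a->0: no, b/abaaab meet in 1. 1a->1: no, b/ba meet in 1. Open state 2: 1a->2.
bb: 1b undefined. 1b->0: no, b/bbb meet in 1. 1b->1: no, b/abbbb meet in 1. 1b->2: ok.
bbb: 2b undefined. 2b->0: no, b/abbbb meet in 1. 2b->1: no, b/bbb meet in 1. 2b->2: ok.
abaa: 2a undefined. 2a->0: no, b/abaaab meet in 1. 2a->1: ok.
All examples now run through 3 states with every (state, symbol) defined. Accept strings end in {0,1}, Reject strings end in {2}; accept={0,1}.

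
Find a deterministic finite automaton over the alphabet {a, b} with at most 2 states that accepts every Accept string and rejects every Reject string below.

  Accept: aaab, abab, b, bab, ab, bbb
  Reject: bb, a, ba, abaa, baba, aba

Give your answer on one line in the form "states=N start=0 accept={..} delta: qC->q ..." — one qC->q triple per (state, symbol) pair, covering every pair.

states=2 start=0 accept={1} delta: 0a->0 0b->1 1a->0 1b->0

Grow the machine one transition at a time. Run the examples from 0; the earliest place one falls off (shortest prefix, ties alphabetical) gets sent to the lowest-numbered state that keeps every Accept/Reject pair distinguishable — a pair clashes when both reach the same state with identical unread suffix — and to a fresh state only if none does.
a: 0a undefined. 0a->0: ok.
b: 0b undefined. 0b->0: no, aaab/bb meet in 0. Open state 1: 0b->1.
ba: 1a undefined. 1a->0: ok.
bb: 1b undefined. 1b->0: ok.
All examples now run through 2 states with every (state, symbol) defined. Accept strings end in {1}, Reject strings end in {0}; accept={1}.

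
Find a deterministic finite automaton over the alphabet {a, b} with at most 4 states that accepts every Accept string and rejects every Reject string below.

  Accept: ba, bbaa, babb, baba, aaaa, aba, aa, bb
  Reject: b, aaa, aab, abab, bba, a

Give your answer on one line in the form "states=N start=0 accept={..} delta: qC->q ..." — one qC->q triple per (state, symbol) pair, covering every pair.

states=3 start=0 accept={0} delta: 0a->1 0b->2 1a->0 1b->1 2a->0 2b->0

Grow the machine one transition at a time. Run the examples from 0; the earliest place one falls off (shortest prefix, ties alphabetical) gets sent to the lowest-numbered state that keeps every Accept/Reject pair distinguishable — a pair clashes when both reach the same state with identical unread suffix — and to a fresh state only if none does.
a: 0a undefined. 0a->0: no, aaaa/aaa meet in 0. Open state 1: 0a->1.
b: 0b undefined. 0b->0: no, ba/bba meet in 1. 0b->1: no, aba/bba meet in 1 with "ba" left. Open state 2: 0b->2.
aa: 1a undefined. 1a->0: ok.
ab: 1b undefined. 1b->0: no, aaaa/abab meet in 0. 1b->1: ok.
ba: 2a undefined. 2a->0: ok.
bb: 2b undefined. 2b->0: ok.
All examples now run through 3 states with every (state, symbol) defined. Accept strings end in {0}, Reject strings end in {1,2}; accept={0}.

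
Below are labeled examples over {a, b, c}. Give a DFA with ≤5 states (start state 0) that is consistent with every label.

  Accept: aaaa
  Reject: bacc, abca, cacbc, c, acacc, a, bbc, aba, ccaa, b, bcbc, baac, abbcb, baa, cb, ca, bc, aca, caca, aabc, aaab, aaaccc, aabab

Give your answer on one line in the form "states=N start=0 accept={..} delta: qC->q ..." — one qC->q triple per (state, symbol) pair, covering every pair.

states=4 start=0 accept={3} delta: 0a->1 0b->0 0c->0 1a->2 1b->0 1c->0 2a->3 2b->0 2c->0 3a->3 3b->0 3c->0

Grow the machine one transition at a time. Run the examples from 0; the earliest place one falls off (shortest prefix, ties alphabetical) gets sent to the lowest-numbered state that keeps every Accept/Reject pair distinguishable — a pair clashes when both reach the same state with identical unread suffix — and to a fresh state only if none does.
a: 0a undefined. 0a->0: no, aaaa/a meet in 0. Open state 1: 0a->1.
b: 0b undefined. 0b->0: ok.
c: 0c undefined. 0c->0: ok.
aa: 1a undefined. 1a->0: no, aaaa/c meet in 0. 1a->1: no, aaaa/a meet in 1. Open state 2: 1a->2.
ab: 1b undefined. 1b->0: ok.
ac: 1c undefined. 1c->0: ok.
aaa: 2a undefined. 2a->0: no, aaaa/abca meet in 1. 2a->1: no, aaaa/ccaa meet in 2. 2a->2: no, aaaa/ccaa meet in 2. Open state 3: 2a->3.
aab: 2b undefined. 2b->0: ok.
aaaa: 3a undefined. 3a->0: no, aaaa/bacc meet in 0. 3a->1: no, aaaa/abca meet in 1. 3a->2: no, aaaa/ccaa meet in 2. 3a->3: ok.
aaab: 3b undefined. 3b->0: ok.
aaac: 3c undefined. 3c->0: ok.
baac: 2c undefined. 2c->0: ok.
All examples now run through 4 states with every (state, symbol) defined. Accept strings end in {3}, Reject strings end in {0,1,2}; accept={3}.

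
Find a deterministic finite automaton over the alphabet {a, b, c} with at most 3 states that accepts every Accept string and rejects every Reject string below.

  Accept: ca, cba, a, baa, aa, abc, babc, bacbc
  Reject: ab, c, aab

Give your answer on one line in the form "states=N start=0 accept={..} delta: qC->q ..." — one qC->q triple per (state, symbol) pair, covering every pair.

states=2 start=0 accept={0} delta: 0a->0 0b->1 0c->1 1a->0 1b->1 1c->0

Grow the machine one transition at a time. Run the examples from 0; the earliest place one falls off (shortest prefix, ties alphabetical) gets sent to the lowest-numbered state that keeps every Accept/Reject pair distinguishable — a pair clashes when both reach the same state with identical unread suffix — and to a fresh state only if none does.
a: 0a undefined. 0a->0: ok.
b: 0b undefined. 0b->0: no, a/ab meet in 0. Open state 1: 0b->1.
c: 0c undefined. 0c->0: no, ca/c meet in 0. 0c->1: ok.
ba: 1a undefined. 1a->0: ok.
cb: 1b undefined. 1b->0: no, bacbc/ab meet in 1. 1b->1: ok.
abc: 1c undefined. 1c->0: ok.
All examples now run through 2 states with every (state, symbol) defined. Accept strings end in {0}, Reject strings end in {1}; accept={0}.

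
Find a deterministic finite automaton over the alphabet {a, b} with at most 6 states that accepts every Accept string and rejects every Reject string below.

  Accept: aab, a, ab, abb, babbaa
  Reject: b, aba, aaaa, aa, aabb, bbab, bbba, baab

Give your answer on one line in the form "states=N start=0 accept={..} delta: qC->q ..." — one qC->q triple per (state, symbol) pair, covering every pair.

states=5 start=0 accept={1,3} delta: 0a->1 0b->2 1a->2 1b->1 2a->3 2b->3 3a->0 3b->4 4a->0 4b->1

Fold the examples into a partial DFA from state 0: repeatedly fix the first undefined (state, symbol) met by the shortest-then-alphabetical prefix, trying targets in increasing order and rejecting any under which an Accept and a Reject string meet in one state with the same remainder; add a state when all current targets are rejected. Accepting states are where Accept strings end.
a: 0a undefined. 0a->0: no, aab/b meet in 0 with "b" left. Open state 1: 0a->1.
b: 0b undefined. 0b->0: no, aab/baab meet in 1 with "ab" left. 0b->1: no, a/b meet in 1. Open state 2: 0b->2.
aa: 1a undefined. 1a->0: no, aab/b meet in 2. 1a->1: no, a/aaaa meet in 1. 1a->2: ok.
ab: 1b undefined. 1b->0: no, a/aba meet in 1. 1b->1: ok.
ba: 2a undefined. 2a->0: no, a/aaaa meet in 1. 2a->1: no, aab/baab meet in 2 with "b" left. 2a->2: no, aab/baab meet in 2 with "b" left. Open state 3: 2a->3.
bb: 2b undefined. 2b->0: no, a/bbab meet in 1. 2b->1: no, aab/aabb meet in 1. 2b->2: no, aab/b meet in 2. 2b->3: ok.
baa: 3a undefined. 3a->0: ok.
bab: 3b undefined. 3b->0: no, a/bbba meet in 1. 3b->1: no, a/aabb meet in 1. 3b->2: no, aab/bbba meet in 3. 3b->3: no, aab/aabb meet in 3. Open state 4: 3b->4.
babb: 4b undefined. 4b->0: no, babbaa/b meet in 2. 4b->1: ok.
bbba: 4a undefined. 4a->0: ok.
All examples now run through 5 states with every (state, symbol) defined. Accept strings end in {1,3}, Reject strings end in {0,2,4}; accept={1,3}.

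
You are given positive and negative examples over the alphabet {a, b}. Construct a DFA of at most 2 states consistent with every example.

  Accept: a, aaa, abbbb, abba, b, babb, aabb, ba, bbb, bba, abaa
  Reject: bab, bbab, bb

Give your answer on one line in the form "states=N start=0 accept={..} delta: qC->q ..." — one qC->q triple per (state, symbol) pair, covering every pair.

Grow the machine one transition at a time. Run the examples from 0; the earliest place one falls off (shortest prefix, ties alphabetical) gets sent to the lowest-numbered state that keeps every Accept/Reject pair distinguishable — a pair clashes when both reach the same state with identical unread suffix — and to a fresh state only if none does.
a: 0a undefined. 0a->0: no, aabb/bb meet in 0 with "bb" left. Open state 1: 0a->1.
b: 0b undefined. 0b->0: no, b/bb meet in 0. 0b->1: ok.
aa: 1a undefined. 1a->0: no, a/bab meet in 1. 1a->1: ok.
ab: 1b undefined. 1b->0: ok.
All examples now run through 2 states with every (state, symbol) defined. Accept strings end in {1}, Reject strings end in {0}; accept={1}.

states=2 start=0 accept={1} delta: 0a->1 0b->1 1a->1 1b->0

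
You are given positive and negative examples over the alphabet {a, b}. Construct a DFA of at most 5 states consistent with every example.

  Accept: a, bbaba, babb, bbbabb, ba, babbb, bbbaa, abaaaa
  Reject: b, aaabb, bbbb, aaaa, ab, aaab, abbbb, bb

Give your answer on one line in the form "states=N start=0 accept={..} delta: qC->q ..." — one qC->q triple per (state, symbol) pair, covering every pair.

Grow the machine one transition at a time. Run the examples from 0; the earliest place one falls off (shortest prefix, ties alphabetical) gets sent to the lowest-numbered state that keeps every Accept/Reject pair distinguishable — a pair clashes when both reach the same state with identical unread suffix — and to a fresh state only if none does.
a: 0a undefined. 0a->0: no, a/aaaa meet in 0. Open state 1: 0a->1.
b: 0b undefined. 0b->0: ok.
aa: 1a undefined. 1a->0: no, babb/aaabb meet in 1 with "bb" left. 1a->1: no, a/aaaa meet in 1. Open state 2: 1a->2.
ab: 1b undefined. 1b->0: no, babb/b meet in 0. 1b->1: no, a/ab meet in 1. 1b->2: no, bbbaa/ab meet in 2. Open state 3: 1b->3.
aaa: 2a undefined. 2a->0: no, a/aaaa meet in 1. 2a->1: no, babb/aaabb meet in 3 with "b" left. 2a->2: no, bbbaa/aaaa meet in 2. 2a->3: no, bbaba/aaaa meet in 3 with "a" left. Open state 4: 2a->4.
aba: 3a undefined. 3a->0: no, bbaba/b meet in 0. 3a->1: no, abaaaa/aaaa meet in 4 with "a" left. 3a->2: ok.
abb: 3b undefined. 3b->0: no, babb/b meet in 0. 3b->1: no, a/abbbb meet in 1. 3b->2: ok.
aaaa: 4a undefined. 4a->0: ok.
aaab: 4b undefined. 4b->0: ok.
abbb: 2b undefined. 2b->0: no, babbb/b meet in 0. 2b->1: ok.
All examples now run through 5 states with every (state, symbol) defined. Accept strings end in {1,2}, Reject strings end in {0,3}; accept={1,2}.

states=5 start=0 accept={1,2} delta: 0a->1 0b->0 1a->2 1b->3 2a->4 2b->1 3a->2 3b->2 4a->0 4b->0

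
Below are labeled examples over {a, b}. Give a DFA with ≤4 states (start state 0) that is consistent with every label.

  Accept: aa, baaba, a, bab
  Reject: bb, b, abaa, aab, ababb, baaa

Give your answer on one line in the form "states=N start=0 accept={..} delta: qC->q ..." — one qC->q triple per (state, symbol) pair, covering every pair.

states=3 start=0 accept={0} delta: 0a->0 0b->1 1a->2 1b->1 2a->2 2b->0

Grow the machine one transition at a time. Run the examples from 0; the earliest place one falls off (shortest prefix, ties alphabetical) gets sent to the lowest-numbered state that keeps every Accept/Reject pair distinguishable — a pair clashes when both reach the same state with identical unread suffix — and to a fresh state only if none does.
a: 0a undefined. 0a->0: ok.
b: 0b undefined. 0b->0: no, aa/bb meet in 0. Open state 1: 0b->1.
ba: 1a undefined. 1a->0: no, aa/abaa meet in 0. 1a->1: no, bab/bb meet in 1 with "b" left. Open state 2: 1a->2.
bb: 1b undefined. 1b->0: no, aa/bb meet in 0. 1b->1: ok.
baa: 2a undefined. 2a->0: no, aa/abaa meet in 0. 2a->1: no, baaba/baaa meet in 2. 2a->2: ok.
bab: 2b undefined. 2b->0: ok.
All examples now run through 3 states with every (state, symbol) defined. Accept strings end in {0}, Reject strings end in {1,2}; accept={0}.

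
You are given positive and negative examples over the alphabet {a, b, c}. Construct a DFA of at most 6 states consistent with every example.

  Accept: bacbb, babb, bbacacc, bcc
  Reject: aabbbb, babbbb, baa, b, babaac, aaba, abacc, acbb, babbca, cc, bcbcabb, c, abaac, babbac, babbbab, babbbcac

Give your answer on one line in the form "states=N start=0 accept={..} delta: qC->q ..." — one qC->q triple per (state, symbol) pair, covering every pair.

states=6 start=0 accept={3,4,5} delta: 0a->0 0b->1 0c->0 1a->2 1b->1 1c->2 2a->0 2b->3 2c->3 3a->3 3b->4 3c->2 4a->0 4b->5 4c->0 5a->0 5b->0 5c->0

Grow the machine one transition at a time. Run the examples from 0; the earliest place one falls off (shortest prefix, ties alphabetical) gets sent to the lowest-numbered state that keeps every Accept/Reject pair distinguishable — a pair clashes when both reach the same state with identical unread suffix — and to a fresh state only if none does.
a: 0a undefined. 0a->0: ok.
b: 0b undefined. 0b->0: no, bacbb/acbb meet in 0 with "cbb" left. Open state 1: 0b->1.
c: 0c undefined. 0c->0: ok.
ba: 1a undefined. 1a->0: no, bacbb/acbb meet in 1 with "b" left. 1a->1: no, bcc/abacc meet in 1 with "cc" left. Open state 2: 1a->2.
bb: 1b undefined. 1b->0: no, bbacacc/aabbbb meet in 0. 1b->1: ok.
bc: 1c undefined. 1c->0: no, bcc/cc meet in 0. 1c->1: no, babb/bcbcabb meet in 2 with "bb" left. 1c->2: ok.
baa: 2a undefined. 2a->0: ok.
bab: 2b undefined. 2b->0: no, babb/aabbbb meet in 1. 2b->1: no, babb/aabbbb meet in 1. 2b->2: no, babb/babbbb meet in 2. Open state 3: 2b->3.
bac: 2c undefined. 2c->0: no, bacbb/aabbbb meet in 1. 2c->1: no, bacbb/aabbbb meet in 1. 2c->2: no, bbacacc/baa meet in 0. 2c->3: ok.
baba: 3a undefined. 3a->0: no, bbacacc/baa meet in 0. 3a->1: no, bbacacc/babaac meet in 3. 3a->2: no, bbacacc/abacc meet in 3 with "c" left. 3a->3: ok.
babb: 3b undefined. 3b->0: no, bacbb/aabbbb meet in 1. 3b->1: no, bacbb/aabbbb meet in 1. 3b->2: no, bacbb/babbca meet in 3. 3b->3: no, bacbb/babbbb meet in 3. Open state 4: 3b->4.
bcbc: 3c undefined. 3c->0: no, bbacacc/baa meet in 0. 3c->1: no, babb/bcbcabb meet in 4. 3c->2: ok.
babba: 4a undefined. 4a->0: ok.
babbb: 4b undefined. 4b->0: no, bacbb/baa meet in 0. 4b->1: no, bacbb/aabbbb meet in 1. 4b->2: no, bacbb/babaac meet in 2. 4b->3: no, babb/babbbb meet in 4. 4b->4: no, bacbb/babbbb meet in 4. Open state 5: 4b->5.
babbc: 4c undefined. 4c->0: ok.
babbba: 5a undefined. 5a->0: ok.
babbbb: 5b undefined. 5b->0: ok.
babbbc: 5c undefined. 5c->0: ok.
All examples now run through 6 states with every (state, symbol) defined. Accept strings end in {3,4,5}, Reject strings end in {0,1,2}; accept={3,4,5}.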